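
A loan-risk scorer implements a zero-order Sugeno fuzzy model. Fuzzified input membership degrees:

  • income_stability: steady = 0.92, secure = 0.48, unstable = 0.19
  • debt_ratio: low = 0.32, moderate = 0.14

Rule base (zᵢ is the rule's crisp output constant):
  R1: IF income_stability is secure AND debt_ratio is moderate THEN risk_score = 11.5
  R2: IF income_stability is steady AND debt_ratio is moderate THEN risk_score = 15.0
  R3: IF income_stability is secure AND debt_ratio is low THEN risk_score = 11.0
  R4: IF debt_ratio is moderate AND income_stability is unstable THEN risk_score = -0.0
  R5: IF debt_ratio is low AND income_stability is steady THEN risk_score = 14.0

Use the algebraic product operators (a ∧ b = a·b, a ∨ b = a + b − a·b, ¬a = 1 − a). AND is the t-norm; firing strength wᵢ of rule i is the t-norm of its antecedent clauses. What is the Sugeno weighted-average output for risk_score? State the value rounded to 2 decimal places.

12.70

R1 (z=11.5): secure=0.48, moderate=0.14; AND[a·b] → w = 0.0672
R2 (z=15.0): steady=0.92, moderate=0.14; AND[a·b] → w = 0.1288
R3 (z=11.0): secure=0.48, low=0.32; AND[a·b] → w = 0.1536
R4 (z=-0.0): moderate=0.14, unstable=0.19; AND[a·b] → w = 0.0266
R5 (z=14.0): low=0.32, steady=0.92; AND[a·b] → w = 0.2944
Weighted average = (0.0672·11.5 + 0.1288·15.0 + 0.1536·11.0 + 0.0266·-0.0 + 0.2944·14.0) / (0.0672 + 0.1288 + 0.1536 + 0.0266 + 0.2944)
  = 8.5160 / 0.6706 = 12.70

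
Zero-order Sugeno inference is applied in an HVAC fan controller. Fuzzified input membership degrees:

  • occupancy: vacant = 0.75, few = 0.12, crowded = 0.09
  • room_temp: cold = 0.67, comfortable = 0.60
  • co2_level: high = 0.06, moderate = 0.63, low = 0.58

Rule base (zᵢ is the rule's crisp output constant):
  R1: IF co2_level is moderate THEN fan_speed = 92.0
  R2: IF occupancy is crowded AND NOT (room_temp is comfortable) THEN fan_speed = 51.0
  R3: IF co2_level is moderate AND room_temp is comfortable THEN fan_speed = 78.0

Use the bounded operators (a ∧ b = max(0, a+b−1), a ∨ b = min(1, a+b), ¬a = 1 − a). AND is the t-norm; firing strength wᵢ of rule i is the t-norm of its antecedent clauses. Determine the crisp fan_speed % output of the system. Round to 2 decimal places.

88.26

R1 (z=92.0): moderate=0.63 → w = 0.63
R2 (z=51.0): crowded=0.09, ¬comfortable=1−0.60=0.40; AND[max(0, a+b−1)] → w = 0.00
R3 (z=78.0): moderate=0.63, comfortable=0.60; AND[max(0, a+b−1)] → w = 0.23
Weighted average = (0.63·92.0 + 0.00·51.0 + 0.23·78.0) / (0.63 + 0.00 + 0.23)
  = 75.9000 / 0.8600 = 88.26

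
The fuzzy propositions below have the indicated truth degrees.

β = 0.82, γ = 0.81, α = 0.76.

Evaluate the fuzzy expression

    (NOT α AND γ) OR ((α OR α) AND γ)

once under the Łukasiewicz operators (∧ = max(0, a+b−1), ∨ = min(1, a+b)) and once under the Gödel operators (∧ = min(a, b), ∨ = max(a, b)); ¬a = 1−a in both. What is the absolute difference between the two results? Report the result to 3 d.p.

0.100

Under Łukasiewicz:
  NOT α = 1 − 0.76 = 0.24
  NOT α AND γ = max(0, a+b−1) on (0.24, 0.81) = 0.05
  α OR α = min(1, a+b) on (0.76, 0.76) = 1.00
  (α OR α) AND γ = max(0, a+b−1) on (1.00, 0.81) = 0.81
  (NOT α AND γ) OR ((α OR α) AND γ) = min(1, a+b) on (0.05, 0.81) = 0.86
  → value = 0.8600
Under Gödel:
  NOT α = 1 − 0.76 = 0.24
  NOT α AND γ = min(a, b) on (0.24, 0.81) = 0.24
  α OR α = max(a, b) on (0.76, 0.76) = 0.76
  (α OR α) AND γ = min(a, b) on (0.76, 0.81) = 0.76
  (NOT α AND γ) OR ((α OR α) AND γ) = max(a, b) on (0.24, 0.76) = 0.76
  → value = 0.7600
|0.8600 − 0.7600| = 0.100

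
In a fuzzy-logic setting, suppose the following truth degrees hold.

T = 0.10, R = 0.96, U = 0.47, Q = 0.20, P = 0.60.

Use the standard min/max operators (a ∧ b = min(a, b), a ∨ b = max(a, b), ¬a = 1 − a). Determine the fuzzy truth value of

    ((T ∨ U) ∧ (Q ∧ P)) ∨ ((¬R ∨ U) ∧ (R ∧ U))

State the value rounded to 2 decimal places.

0.47

T ∨ U = max(a, b) on (0.10, 0.47) = 0.47
Q ∧ P = min(a, b) on (0.20, 0.60) = 0.20
(T ∨ U) ∧ (Q ∧ P) = min(a, b) on (0.47, 0.20) = 0.20
¬R = 1 − 0.96 = 0.04
¬R ∨ U = max(a, b) on (0.04, 0.47) = 0.47
R ∧ U = min(a, b) on (0.96, 0.47) = 0.47
(¬R ∨ U) ∧ (R ∧ U) = min(a, b) on (0.47, 0.47) = 0.47
((T ∨ U) ∧ (Q ∧ P)) ∨ ((¬R ∨ U) ∧ (R ∧ U)) = max(a, b) on (0.20, 0.47) = 0.47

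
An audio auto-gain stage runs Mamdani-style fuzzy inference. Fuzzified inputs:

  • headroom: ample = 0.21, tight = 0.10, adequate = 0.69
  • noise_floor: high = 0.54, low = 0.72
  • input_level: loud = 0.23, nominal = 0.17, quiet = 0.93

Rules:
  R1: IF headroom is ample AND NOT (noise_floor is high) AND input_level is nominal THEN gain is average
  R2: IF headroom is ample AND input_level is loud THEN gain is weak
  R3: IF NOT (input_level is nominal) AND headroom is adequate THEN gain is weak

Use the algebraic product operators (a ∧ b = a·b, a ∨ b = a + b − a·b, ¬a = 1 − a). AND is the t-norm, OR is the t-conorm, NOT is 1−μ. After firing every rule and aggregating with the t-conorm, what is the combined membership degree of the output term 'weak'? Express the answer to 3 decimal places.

0.593

R1: ample=0.21, ¬high=1−0.54=0.46, nominal=0.17; AND[a·b] → w = 0.0164
R2: ample=0.21, loud=0.23; AND[a·b] → w = 0.0483
R3: ¬nominal=1−0.17=0.83, adequate=0.69; AND[a·b] → w = 0.5727
Rules with consequent 'weak': {R2, R3} → strengths 0.0483, 0.5727
Aggregate via t-conorm [a + b − a·b]: 0.5933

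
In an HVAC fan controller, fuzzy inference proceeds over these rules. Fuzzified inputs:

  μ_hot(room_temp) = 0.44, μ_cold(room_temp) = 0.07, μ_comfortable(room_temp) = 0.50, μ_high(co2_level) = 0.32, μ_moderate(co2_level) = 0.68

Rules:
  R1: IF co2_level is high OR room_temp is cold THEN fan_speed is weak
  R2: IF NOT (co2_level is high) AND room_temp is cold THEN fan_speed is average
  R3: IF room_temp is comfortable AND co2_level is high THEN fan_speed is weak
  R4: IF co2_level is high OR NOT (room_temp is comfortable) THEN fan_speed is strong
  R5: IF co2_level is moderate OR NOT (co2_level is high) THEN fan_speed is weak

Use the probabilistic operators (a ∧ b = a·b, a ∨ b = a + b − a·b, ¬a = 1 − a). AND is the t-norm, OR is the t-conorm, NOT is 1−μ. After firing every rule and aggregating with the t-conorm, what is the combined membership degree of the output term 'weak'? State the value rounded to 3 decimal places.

0.946

R1: high=0.32, cold=0.07; OR[a + b − a·b] → w = 0.3676
R2: ¬high=1−0.32=0.68, cold=0.07; AND[a·b] → w = 0.0476
R3: comfortable=0.50, high=0.32; AND[a·b] → w = 0.1600
R4: high=0.32, ¬comfortable=1−0.50=0.50; OR[a + b − a·b] → w = 0.6600
R5: moderate=0.68, ¬high=1−0.32=0.68; OR[a + b − a·b] → w = 0.8976
Rules with consequent 'weak': {R1, R3, R5} → strengths 0.3676, 0.1600, 0.8976
Aggregate via t-conorm [a + b − a·b]: 0.9456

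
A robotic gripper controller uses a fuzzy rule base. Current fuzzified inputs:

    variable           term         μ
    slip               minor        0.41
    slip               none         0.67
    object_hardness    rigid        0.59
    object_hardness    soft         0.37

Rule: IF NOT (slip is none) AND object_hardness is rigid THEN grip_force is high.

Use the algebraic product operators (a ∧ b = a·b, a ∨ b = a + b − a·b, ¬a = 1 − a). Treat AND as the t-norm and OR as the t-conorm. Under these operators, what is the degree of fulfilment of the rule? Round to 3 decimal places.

0.195

firing strength: ¬none=1−0.67=0.33, rigid=0.59; AND[a·b] → w = 0.1947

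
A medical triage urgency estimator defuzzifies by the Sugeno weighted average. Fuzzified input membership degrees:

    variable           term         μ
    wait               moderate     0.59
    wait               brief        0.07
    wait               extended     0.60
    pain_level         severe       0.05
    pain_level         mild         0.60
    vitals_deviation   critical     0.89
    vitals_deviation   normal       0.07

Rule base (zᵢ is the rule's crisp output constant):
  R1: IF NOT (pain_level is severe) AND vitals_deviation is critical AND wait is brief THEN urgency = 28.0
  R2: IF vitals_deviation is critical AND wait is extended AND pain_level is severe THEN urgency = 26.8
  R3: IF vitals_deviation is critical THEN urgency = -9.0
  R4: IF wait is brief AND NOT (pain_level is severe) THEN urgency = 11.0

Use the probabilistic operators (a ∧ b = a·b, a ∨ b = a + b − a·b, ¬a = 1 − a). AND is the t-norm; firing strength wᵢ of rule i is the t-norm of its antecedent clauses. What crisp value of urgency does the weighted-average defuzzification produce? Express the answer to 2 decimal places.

R1 (z=28.0): ¬severe=1−0.05=0.95, critical=0.89, brief=0.07; AND[a·b] → w = 0.0592
R2 (z=26.8): critical=0.89, extended=0.60, severe=0.05; AND[a·b] → w = 0.0267
R3 (z=-9.0): critical=0.89 → w = 0.8900
R4 (z=11.0): brief=0.07, ¬severe=1−0.05=0.95; AND[a·b] → w = 0.0665
Weighted average = (0.0592·28.0 + 0.0267·26.8 + 0.8900·-9.0 + 0.0665·11.0) / (0.0592 + 0.0267 + 0.8900 + 0.0665)
  = -4.9058 / 1.0424 = -4.71

-4.71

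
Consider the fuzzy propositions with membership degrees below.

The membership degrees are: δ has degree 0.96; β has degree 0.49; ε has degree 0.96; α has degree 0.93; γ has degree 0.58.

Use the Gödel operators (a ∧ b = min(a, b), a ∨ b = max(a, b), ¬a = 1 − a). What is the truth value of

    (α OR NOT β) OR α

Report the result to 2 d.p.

NOT β = 1 − 0.49 = 0.51
α OR NOT β = max(a, b) on (0.93, 0.51) = 0.93
(α OR NOT β) OR α = max(a, b) on (0.93, 0.93) = 0.93

0.93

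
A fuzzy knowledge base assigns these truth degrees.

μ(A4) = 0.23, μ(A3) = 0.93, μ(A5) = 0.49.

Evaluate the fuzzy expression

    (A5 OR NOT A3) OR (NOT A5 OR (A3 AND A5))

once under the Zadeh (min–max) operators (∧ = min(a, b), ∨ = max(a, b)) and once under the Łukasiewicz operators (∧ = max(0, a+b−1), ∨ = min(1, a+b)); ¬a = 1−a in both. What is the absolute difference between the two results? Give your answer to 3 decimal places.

Under Zadeh (min–max):
  NOT A3 = 1 − 0.93 = 0.07
  A5 OR NOT A3 = max(a, b) on (0.49, 0.07) = 0.49
  NOT A5 = 1 − 0.49 = 0.51
  A3 AND A5 = min(a, b) on (0.93, 0.49) = 0.49
  NOT A5 OR (A3 AND A5) = max(a, b) on (0.51, 0.49) = 0.51
  (A5 OR NOT A3) OR (NOT A5 OR (A3 AND A5)) = max(a, b) on (0.49, 0.51) = 0.51
  → value = 0.5100
Under Łukasiewicz:
  NOT A3 = 1 − 0.93 = 0.07
  A5 OR NOT A3 = min(1, a+b) on (0.49, 0.07) = 0.56
  NOT A5 = 1 − 0.49 = 0.51
  A3 AND A5 = max(0, a+b−1) on (0.93, 0.49) = 0.42
  NOT A5 OR (A3 AND A5) = min(1, a+b) on (0.51, 0.42) = 0.93
  (A5 OR NOT A3) OR (NOT A5 OR (A3 AND A5)) = min(1, a+b) on (0.56, 0.93) = 1.00
  → value = 1.0000
|0.5100 − 1.0000| = 0.490

0.490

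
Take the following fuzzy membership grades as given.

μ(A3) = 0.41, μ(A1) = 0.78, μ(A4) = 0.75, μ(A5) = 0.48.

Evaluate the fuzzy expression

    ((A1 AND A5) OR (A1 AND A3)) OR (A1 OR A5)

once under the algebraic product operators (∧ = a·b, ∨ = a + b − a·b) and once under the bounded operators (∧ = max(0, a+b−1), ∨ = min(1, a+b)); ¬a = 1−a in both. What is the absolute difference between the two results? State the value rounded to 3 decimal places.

0.049

Under algebraic product:
  A1 AND A5 = a·b on (0.7800, 0.4800) = 0.3744
  A1 AND A3 = a·b on (0.7800, 0.4100) = 0.3198
  (A1 AND A5) OR (A1 AND A3) = a + b − a·b on (0.3744, 0.3198) = 0.5745
  A1 OR A5 = a + b − a·b on (0.7800, 0.4800) = 0.8856
  ((A1 AND A5) OR (A1 AND A3)) OR (A1 OR A5) = a + b − a·b on (0.5745, 0.8856) = 0.9513
  → value = 0.9513
Under bounded:
  A1 AND A5 = max(0, a+b−1) on (0.78, 0.48) = 0.26
  A1 AND A3 = max(0, a+b−1) on (0.78, 0.41) = 0.19
  (A1 AND A5) OR (A1 AND A3) = min(1, a+b) on (0.26, 0.19) = 0.45
  A1 OR A5 = min(1, a+b) on (0.78, 0.48) = 1.00
  ((A1 AND A5) OR (A1 AND A3)) OR (A1 OR A5) = min(1, a+b) on (0.45, 1.00) = 1.00
  → value = 1.0000
|0.9513 − 1.0000| = 0.049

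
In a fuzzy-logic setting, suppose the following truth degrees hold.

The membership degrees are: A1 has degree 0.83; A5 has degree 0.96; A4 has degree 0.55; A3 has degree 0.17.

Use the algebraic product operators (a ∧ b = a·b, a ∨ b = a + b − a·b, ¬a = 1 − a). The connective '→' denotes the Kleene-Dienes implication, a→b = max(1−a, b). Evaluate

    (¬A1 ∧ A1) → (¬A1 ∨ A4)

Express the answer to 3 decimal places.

0.859

¬A1 = 1 − 0.8300 = 0.1700
¬A1 ∧ A1 = a·b on (0.1700, 0.8300) = 0.1411
¬A1 = 1 − 0.8300 = 0.1700
¬A1 ∨ A4 = a + b − a·b on (0.1700, 0.5500) = 0.6265
(¬A1 ∧ A1) → (¬A1 ∨ A4)  [Kleene-Dienes: max(1−a, b)] with a=0.1411, b=0.6265 → 0.8589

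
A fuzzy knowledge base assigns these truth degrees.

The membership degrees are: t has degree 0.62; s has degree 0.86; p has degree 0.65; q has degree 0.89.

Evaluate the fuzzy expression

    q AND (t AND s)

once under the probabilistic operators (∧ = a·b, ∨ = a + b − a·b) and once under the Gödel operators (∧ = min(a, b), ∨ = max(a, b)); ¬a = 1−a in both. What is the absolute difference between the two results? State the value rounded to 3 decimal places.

Under probabilistic:
  t AND s = a·b on (0.6200, 0.8600) = 0.5332
  q AND (t AND s) = a·b on (0.8900, 0.5332) = 0.4745
  → value = 0.4745
Under Gödel:
  t AND s = min(a, b) on (0.62, 0.86) = 0.62
  q AND (t AND s) = min(a, b) on (0.89, 0.62) = 0.62
  → value = 0.6200
|0.4745 − 0.6200| = 0.145

0.145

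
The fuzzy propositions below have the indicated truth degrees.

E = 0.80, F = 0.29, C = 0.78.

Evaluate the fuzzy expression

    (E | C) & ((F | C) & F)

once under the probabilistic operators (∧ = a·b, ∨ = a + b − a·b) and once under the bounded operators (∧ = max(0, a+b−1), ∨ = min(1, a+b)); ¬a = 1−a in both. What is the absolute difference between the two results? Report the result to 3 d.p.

0.056

Under probabilistic:
  E | C = a + b − a·b on (0.8000, 0.7800) = 0.9560
  F | C = a + b − a·b on (0.2900, 0.7800) = 0.8438
  (F | C) & F = a·b on (0.8438, 0.2900) = 0.2447
  (E | C) & ((F | C) & F) = a·b on (0.9560, 0.2447) = 0.2339
  → value = 0.2339
Under bounded:
  E | C = min(1, a+b) on (0.80, 0.78) = 1.00
  F | C = min(1, a+b) on (0.29, 0.78) = 1.00
  (F | C) & F = max(0, a+b−1) on (1.00, 0.29) = 0.29
  (E | C) & ((F | C) & F) = max(0, a+b−1) on (1.00, 0.29) = 0.29
  → value = 0.2900
|0.2339 − 0.2900| = 0.056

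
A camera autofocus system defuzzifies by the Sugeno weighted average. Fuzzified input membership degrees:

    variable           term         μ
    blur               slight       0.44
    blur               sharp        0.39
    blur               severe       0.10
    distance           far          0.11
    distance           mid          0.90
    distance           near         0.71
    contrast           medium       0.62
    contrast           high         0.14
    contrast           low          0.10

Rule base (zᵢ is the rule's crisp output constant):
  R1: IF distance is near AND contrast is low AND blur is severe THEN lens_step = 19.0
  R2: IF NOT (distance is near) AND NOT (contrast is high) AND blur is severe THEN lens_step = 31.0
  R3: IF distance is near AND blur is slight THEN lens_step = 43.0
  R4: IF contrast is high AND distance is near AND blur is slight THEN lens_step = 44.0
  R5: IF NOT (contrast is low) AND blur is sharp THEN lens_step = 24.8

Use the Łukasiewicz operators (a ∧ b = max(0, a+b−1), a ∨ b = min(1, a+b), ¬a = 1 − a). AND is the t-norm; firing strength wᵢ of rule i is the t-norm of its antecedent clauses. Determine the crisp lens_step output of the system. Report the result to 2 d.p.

R1 (z=19.0): near=0.71, low=0.10, severe=0.10; AND[max(0, a+b−1)] → w = 0.00
R2 (z=31.0): ¬near=1−0.71=0.29, ¬high=1−0.14=0.86, severe=0.10; AND[max(0, a+b−1)] → w = 0.00
R3 (z=43.0): near=0.71, slight=0.44; AND[max(0, a+b−1)] → w = 0.15
R4 (z=44.0): high=0.14, near=0.71, slight=0.44; AND[max(0, a+b−1)] → w = 0.00
R5 (z=24.8): ¬low=1−0.10=0.90, sharp=0.39; AND[max(0, a+b−1)] → w = 0.29
Weighted average = (0.00·19.0 + 0.00·31.0 + 0.15·43.0 + 0.00·44.0 + 0.29·24.8) / (0.00 + 0.00 + 0.15 + 0.00 + 0.29)
  = 13.6420 / 0.4400 = 31.00

31.00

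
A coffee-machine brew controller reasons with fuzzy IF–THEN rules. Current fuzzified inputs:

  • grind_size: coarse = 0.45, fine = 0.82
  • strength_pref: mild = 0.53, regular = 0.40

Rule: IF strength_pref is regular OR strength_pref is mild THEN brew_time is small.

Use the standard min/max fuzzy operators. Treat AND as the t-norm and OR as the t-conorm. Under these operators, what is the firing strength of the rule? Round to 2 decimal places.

firing strength: regular=0.40, mild=0.53; OR[max(a, b)] → w = 0.53

0.53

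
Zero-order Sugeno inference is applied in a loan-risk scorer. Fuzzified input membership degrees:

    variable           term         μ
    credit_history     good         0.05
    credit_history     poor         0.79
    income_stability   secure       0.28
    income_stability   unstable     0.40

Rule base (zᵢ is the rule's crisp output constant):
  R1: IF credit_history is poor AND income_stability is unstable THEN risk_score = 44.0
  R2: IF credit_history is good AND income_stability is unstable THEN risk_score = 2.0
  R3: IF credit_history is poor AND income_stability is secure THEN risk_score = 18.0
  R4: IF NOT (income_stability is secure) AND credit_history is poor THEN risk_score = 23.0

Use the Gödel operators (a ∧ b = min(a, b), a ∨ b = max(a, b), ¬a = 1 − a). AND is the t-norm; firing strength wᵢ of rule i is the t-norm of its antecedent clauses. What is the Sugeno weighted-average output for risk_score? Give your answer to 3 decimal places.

27.103

R1 (z=44.0): poor=0.79, unstable=0.40; AND[min(a, b)] → w = 0.40
R2 (z=2.0): good=0.05, unstable=0.40; AND[min(a, b)] → w = 0.05
R3 (z=18.0): poor=0.79, secure=0.28; AND[min(a, b)] → w = 0.28
R4 (z=23.0): ¬secure=1−0.28=0.72, poor=0.79; AND[min(a, b)] → w = 0.72
Weighted average = (0.40·44.0 + 0.05·2.0 + 0.28·18.0 + 0.72·23.0) / (0.40 + 0.05 + 0.28 + 0.72)
  = 39.3000 / 1.4500 = 27.103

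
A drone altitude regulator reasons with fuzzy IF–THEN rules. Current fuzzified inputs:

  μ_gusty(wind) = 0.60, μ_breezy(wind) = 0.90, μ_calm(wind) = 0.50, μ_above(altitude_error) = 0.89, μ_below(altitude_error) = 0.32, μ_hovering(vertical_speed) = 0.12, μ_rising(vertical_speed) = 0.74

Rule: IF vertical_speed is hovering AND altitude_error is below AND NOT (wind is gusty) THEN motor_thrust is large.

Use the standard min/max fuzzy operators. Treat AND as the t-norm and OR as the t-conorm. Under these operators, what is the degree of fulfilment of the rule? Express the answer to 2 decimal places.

0.12

firing strength: hovering=0.12, below=0.32, ¬gusty=1−0.60=0.40; AND[min(a, b)] → w = 0.12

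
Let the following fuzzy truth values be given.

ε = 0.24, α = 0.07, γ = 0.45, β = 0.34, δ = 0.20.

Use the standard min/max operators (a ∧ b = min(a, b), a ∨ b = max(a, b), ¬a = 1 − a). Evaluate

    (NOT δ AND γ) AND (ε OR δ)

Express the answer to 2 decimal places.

NOT δ = 1 − 0.20 = 0.80
NOT δ AND γ = min(a, b) on (0.80, 0.45) = 0.45
ε OR δ = max(a, b) on (0.24, 0.20) = 0.24
(NOT δ AND γ) AND (ε OR δ) = min(a, b) on (0.45, 0.24) = 0.24

0.24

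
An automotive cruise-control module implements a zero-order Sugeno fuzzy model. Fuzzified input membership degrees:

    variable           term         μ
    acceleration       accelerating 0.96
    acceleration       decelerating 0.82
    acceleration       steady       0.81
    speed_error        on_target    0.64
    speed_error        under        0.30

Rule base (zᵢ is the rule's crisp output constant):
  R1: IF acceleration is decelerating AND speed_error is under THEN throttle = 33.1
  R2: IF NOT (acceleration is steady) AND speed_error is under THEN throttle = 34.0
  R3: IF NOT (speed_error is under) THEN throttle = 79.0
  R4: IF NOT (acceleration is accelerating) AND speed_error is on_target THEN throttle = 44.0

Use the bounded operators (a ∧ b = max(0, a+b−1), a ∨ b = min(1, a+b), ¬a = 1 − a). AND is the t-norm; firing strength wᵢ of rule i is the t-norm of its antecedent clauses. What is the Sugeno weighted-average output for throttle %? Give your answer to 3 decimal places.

72.283

R1 (z=33.1): decelerating=0.82, under=0.30; AND[max(0, a+b−1)] → w = 0.12
R2 (z=34.0): ¬steady=1−0.81=0.19, under=0.30; AND[max(0, a+b−1)] → w = 0.00
R3 (z=79.0): ¬under=1−0.30=0.70 → w = 0.70
R4 (z=44.0): ¬accelerating=1−0.96=0.04, on_target=0.64; AND[max(0, a+b−1)] → w = 0.00
Weighted average = (0.12·33.1 + 0.00·34.0 + 0.70·79.0 + 0.00·44.0) / (0.12 + 0.00 + 0.70 + 0.00)
  = 59.2720 / 0.8200 = 72.283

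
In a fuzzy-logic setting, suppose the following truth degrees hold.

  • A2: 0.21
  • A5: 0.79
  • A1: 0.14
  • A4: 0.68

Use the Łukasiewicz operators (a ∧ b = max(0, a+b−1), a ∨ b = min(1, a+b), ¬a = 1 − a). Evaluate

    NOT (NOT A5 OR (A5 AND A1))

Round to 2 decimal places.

NOT A5 = 1 − 0.79 = 0.21
A5 AND A1 = max(0, a+b−1) on (0.79, 0.14) = 0.00
NOT A5 OR (A5 AND A1) = min(1, a+b) on (0.21, 0.00) = 0.21
NOT (NOT A5 OR (A5 AND A1)) = 1 − 0.21 = 0.79

0.79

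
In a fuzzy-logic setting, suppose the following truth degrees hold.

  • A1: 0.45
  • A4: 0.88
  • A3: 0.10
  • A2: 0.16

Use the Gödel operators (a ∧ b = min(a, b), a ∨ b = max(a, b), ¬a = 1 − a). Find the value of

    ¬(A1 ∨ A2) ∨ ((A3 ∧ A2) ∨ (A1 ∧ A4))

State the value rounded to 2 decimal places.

0.55

A1 ∨ A2 = max(a, b) on (0.45, 0.16) = 0.45
¬(A1 ∨ A2) = 1 − 0.45 = 0.55
A3 ∧ A2 = min(a, b) on (0.10, 0.16) = 0.10
A1 ∧ A4 = min(a, b) on (0.45, 0.88) = 0.45
(A3 ∧ A2) ∨ (A1 ∧ A4) = max(a, b) on (0.10, 0.45) = 0.45
¬(A1 ∨ A2) ∨ ((A3 ∧ A2) ∨ (A1 ∧ A4)) = max(a, b) on (0.55, 0.45) = 0.55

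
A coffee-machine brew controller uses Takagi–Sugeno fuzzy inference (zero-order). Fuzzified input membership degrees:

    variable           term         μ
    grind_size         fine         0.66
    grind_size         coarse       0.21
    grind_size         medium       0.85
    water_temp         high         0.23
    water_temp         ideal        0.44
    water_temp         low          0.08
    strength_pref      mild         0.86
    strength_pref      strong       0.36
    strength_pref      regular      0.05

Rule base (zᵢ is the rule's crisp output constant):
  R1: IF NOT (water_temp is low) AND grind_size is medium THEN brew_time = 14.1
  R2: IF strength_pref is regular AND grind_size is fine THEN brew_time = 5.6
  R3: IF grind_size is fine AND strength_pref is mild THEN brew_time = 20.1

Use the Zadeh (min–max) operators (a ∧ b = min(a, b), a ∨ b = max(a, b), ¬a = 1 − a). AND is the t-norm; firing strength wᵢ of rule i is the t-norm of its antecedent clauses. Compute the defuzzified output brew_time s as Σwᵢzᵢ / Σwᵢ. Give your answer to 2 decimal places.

16.37

R1 (z=14.1): ¬low=1−0.08=0.92, medium=0.85; AND[min(a, b)] → w = 0.85
R2 (z=5.6): regular=0.05, fine=0.66; AND[min(a, b)] → w = 0.05
R3 (z=20.1): fine=0.66, mild=0.86; AND[min(a, b)] → w = 0.66
Weighted average = (0.85·14.1 + 0.05·5.6 + 0.66·20.1) / (0.85 + 0.05 + 0.66)
  = 25.5310 / 1.5600 = 16.37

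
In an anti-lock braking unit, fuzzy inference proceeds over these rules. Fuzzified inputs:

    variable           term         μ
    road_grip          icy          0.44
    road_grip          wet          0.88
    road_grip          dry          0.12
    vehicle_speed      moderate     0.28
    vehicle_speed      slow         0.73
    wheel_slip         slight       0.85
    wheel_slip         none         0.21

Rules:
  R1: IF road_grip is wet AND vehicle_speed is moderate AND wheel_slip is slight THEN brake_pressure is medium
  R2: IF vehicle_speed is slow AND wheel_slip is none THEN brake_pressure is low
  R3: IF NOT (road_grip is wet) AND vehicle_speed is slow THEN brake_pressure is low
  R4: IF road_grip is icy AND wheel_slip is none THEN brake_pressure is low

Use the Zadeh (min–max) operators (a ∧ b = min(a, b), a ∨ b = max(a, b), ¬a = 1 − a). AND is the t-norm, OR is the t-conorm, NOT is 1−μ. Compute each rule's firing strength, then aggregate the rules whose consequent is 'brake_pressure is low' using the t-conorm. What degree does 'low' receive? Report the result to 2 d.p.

R1: wet=0.88, moderate=0.28, slight=0.85; AND[min(a, b)] → w = 0.28
R2: slow=0.73, none=0.21; AND[min(a, b)] → w = 0.21
R3: ¬wet=1−0.88=0.12, slow=0.73; AND[min(a, b)] → w = 0.12
R4: icy=0.44, none=0.21; AND[min(a, b)] → w = 0.21
Rules with consequent 'low': {R2, R3, R4} → strengths 0.21, 0.12, 0.21
Aggregate via t-conorm [max(a, b)]: 0.21

0.21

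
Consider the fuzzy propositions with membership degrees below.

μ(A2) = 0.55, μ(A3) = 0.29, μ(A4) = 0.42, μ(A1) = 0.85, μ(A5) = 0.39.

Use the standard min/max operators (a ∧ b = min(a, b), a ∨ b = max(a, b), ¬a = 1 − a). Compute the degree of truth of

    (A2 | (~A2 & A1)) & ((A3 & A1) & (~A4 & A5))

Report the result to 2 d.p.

~A2 = 1 − 0.55 = 0.45
~A2 & A1 = min(a, b) on (0.45, 0.85) = 0.45
A2 | (~A2 & A1) = max(a, b) on (0.55, 0.45) = 0.55
A3 & A1 = min(a, b) on (0.29, 0.85) = 0.29
~A4 = 1 − 0.42 = 0.58
~A4 & A5 = min(a, b) on (0.58, 0.39) = 0.39
(A3 & A1) & (~A4 & A5) = min(a, b) on (0.29, 0.39) = 0.29
(A2 | (~A2 & A1)) & ((A3 & A1) & (~A4 & A5)) = min(a, b) on (0.55, 0.29) = 0.29

0.29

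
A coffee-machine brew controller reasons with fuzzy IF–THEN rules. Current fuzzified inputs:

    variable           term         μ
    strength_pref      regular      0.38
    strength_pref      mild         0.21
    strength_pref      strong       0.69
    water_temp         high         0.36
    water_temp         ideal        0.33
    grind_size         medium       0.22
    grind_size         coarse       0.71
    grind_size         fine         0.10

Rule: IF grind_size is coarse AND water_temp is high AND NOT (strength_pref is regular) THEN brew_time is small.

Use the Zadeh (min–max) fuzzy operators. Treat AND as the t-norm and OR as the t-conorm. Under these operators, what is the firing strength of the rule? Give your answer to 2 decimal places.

0.36

firing strength: coarse=0.71, high=0.36, ¬regular=1−0.38=0.62; AND[min(a, b)] → w = 0.36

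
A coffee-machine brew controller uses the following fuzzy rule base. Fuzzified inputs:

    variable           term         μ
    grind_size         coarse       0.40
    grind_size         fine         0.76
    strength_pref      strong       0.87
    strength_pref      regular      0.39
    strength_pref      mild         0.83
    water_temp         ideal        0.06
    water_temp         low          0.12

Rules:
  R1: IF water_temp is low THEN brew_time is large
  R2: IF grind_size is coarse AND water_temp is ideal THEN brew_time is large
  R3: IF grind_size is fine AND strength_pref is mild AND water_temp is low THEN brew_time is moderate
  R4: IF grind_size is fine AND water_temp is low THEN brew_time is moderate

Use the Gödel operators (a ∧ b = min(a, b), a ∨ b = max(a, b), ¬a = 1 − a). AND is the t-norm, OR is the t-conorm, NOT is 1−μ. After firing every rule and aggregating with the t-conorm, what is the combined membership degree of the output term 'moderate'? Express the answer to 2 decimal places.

R1: low=0.12 → w = 0.12
R2: coarse=0.40, ideal=0.06; AND[min(a, b)] → w = 0.06
R3: fine=0.76, mild=0.83, low=0.12; AND[min(a, b)] → w = 0.12
R4: fine=0.76, low=0.12; AND[min(a, b)] → w = 0.12
Rules with consequent 'moderate': {R3, R4} → strengths 0.12, 0.12
Aggregate via t-conorm [max(a, b)]: 0.12

0.12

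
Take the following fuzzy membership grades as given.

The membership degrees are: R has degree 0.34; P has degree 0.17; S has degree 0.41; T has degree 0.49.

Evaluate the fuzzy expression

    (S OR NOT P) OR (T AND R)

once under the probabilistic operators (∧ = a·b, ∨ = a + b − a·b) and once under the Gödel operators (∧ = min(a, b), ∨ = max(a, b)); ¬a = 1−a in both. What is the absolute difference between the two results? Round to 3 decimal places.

Under probabilistic:
  NOT P = 1 − 0.1700 = 0.8300
  S OR NOT P = a + b − a·b on (0.4100, 0.8300) = 0.8997
  T AND R = a·b on (0.4900, 0.3400) = 0.1666
  (S OR NOT P) OR (T AND R) = a + b − a·b on (0.8997, 0.1666) = 0.9164
  → value = 0.9164
Under Gödel:
  NOT P = 1 − 0.17 = 0.83
  S OR NOT P = max(a, b) on (0.41, 0.83) = 0.83
  T AND R = min(a, b) on (0.49, 0.34) = 0.34
  (S OR NOT P) OR (T AND R) = max(a, b) on (0.83, 0.34) = 0.83
  → value = 0.8300
|0.9164 − 0.8300| = 0.086

0.086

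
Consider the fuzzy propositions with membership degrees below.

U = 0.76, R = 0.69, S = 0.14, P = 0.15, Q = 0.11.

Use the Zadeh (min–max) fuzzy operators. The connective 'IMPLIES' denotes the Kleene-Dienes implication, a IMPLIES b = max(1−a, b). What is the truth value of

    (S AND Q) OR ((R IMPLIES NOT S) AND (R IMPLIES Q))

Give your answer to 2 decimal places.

0.31

S AND Q = min(a, b) on (0.14, 0.11) = 0.11
NOT S = 1 − 0.14 = 0.86
R IMPLIES NOT S  [Kleene-Dienes: max(1−a, b)] with a=0.69, b=0.86 → 0.86
R IMPLIES Q  [Kleene-Dienes: max(1−a, b)] with a=0.69, b=0.11 → 0.31
(R IMPLIES NOT S) AND (R IMPLIES Q) = min(a, b) on (0.86, 0.31) = 0.31
(S AND Q) OR ((R IMPLIES NOT S) AND (R IMPLIES Q)) = max(a, b) on (0.11, 0.31) = 0.31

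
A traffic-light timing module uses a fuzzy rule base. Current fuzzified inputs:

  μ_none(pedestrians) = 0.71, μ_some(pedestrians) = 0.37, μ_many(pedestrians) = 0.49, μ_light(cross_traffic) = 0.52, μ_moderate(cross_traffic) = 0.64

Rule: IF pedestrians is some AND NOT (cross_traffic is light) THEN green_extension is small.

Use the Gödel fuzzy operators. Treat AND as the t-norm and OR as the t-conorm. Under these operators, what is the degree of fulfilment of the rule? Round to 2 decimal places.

0.37

firing strength: some=0.37, ¬light=1−0.52=0.48; AND[min(a, b)] → w = 0.37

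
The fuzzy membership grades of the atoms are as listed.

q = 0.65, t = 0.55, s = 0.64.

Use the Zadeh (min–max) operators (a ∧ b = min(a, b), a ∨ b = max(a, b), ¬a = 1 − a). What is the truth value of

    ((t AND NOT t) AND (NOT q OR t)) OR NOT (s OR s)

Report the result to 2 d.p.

0.45

NOT t = 1 − 0.55 = 0.45
t AND NOT t = min(a, b) on (0.55, 0.45) = 0.45
NOT q = 1 − 0.65 = 0.35
NOT q OR t = max(a, b) on (0.35, 0.55) = 0.55
(t AND NOT t) AND (NOT q OR t) = min(a, b) on (0.45, 0.55) = 0.45
s OR s = max(a, b) on (0.64, 0.64) = 0.64
NOT (s OR s) = 1 − 0.64 = 0.36
((t AND NOT t) AND (NOT q OR t)) OR NOT (s OR s) = max(a, b) on (0.45, 0.36) = 0.45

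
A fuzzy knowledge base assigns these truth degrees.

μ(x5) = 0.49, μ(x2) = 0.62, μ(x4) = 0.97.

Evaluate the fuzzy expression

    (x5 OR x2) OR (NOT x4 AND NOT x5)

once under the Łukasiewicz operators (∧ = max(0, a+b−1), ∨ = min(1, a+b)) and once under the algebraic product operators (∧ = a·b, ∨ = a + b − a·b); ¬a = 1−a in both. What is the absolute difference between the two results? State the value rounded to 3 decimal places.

Under Łukasiewicz:
  x5 OR x2 = min(1, a+b) on (0.49, 0.62) = 1.00
  NOT x4 = 1 − 0.97 = 0.03
  NOT x5 = 1 − 0.49 = 0.51
  NOT x4 AND NOT x5 = max(0, a+b−1) on (0.03, 0.51) = 0.00
  (x5 OR x2) OR (NOT x4 AND NOT x5) = min(1, a+b) on (1.00, 0.00) = 1.00
  → value = 1.0000
Under algebraic product:
  x5 OR x2 = a + b − a·b on (0.4900, 0.6200) = 0.8062
  NOT x4 = 1 − 0.9700 = 0.0300
  NOT x5 = 1 − 0.4900 = 0.5100
  NOT x4 AND NOT x5 = a·b on (0.0300, 0.5100) = 0.0153
  (x5 OR x2) OR (NOT x4 AND NOT x5) = a + b − a·b on (0.8062, 0.0153) = 0.8092
  → value = 0.8092
|1.0000 − 0.8092| = 0.191

0.191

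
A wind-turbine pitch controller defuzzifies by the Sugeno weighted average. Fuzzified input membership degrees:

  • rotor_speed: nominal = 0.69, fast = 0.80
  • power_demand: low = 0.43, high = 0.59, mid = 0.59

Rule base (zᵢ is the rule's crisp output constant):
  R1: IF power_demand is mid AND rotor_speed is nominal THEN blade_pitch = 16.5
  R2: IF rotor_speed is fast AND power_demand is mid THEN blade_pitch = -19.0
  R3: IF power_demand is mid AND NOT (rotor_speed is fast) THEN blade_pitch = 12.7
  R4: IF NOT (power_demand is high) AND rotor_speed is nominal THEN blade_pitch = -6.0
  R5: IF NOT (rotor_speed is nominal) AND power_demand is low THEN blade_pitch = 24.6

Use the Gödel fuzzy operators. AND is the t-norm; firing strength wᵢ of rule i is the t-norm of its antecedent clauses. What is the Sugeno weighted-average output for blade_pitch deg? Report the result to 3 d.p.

2.967

R1 (z=16.5): mid=0.59, nominal=0.69; AND[min(a, b)] → w = 0.59
R2 (z=-19.0): fast=0.80, mid=0.59; AND[min(a, b)] → w = 0.59
R3 (z=12.7): mid=0.59, ¬fast=1−0.80=0.20; AND[min(a, b)] → w = 0.20
R4 (z=-6.0): ¬high=1−0.59=0.41, nominal=0.69; AND[min(a, b)] → w = 0.41
R5 (z=24.6): ¬nominal=1−0.69=0.31, low=0.43; AND[min(a, b)] → w = 0.31
Weighted average = (0.59·16.5 + 0.59·-19.0 + 0.20·12.7 + 0.41·-6.0 + 0.31·24.6) / (0.59 + 0.59 + 0.20 + 0.41 + 0.31)
  = 6.2310 / 2.1000 = 2.967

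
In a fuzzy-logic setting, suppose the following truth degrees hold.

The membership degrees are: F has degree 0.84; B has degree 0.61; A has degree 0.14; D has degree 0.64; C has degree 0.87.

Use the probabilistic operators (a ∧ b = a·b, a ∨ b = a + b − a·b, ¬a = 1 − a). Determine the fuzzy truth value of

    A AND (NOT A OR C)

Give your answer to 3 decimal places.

NOT A = 1 − 0.1400 = 0.8600
NOT A OR C = a + b − a·b on (0.8600, 0.8700) = 0.9818
A AND (NOT A OR C) = a·b on (0.1400, 0.9818) = 0.1375

0.137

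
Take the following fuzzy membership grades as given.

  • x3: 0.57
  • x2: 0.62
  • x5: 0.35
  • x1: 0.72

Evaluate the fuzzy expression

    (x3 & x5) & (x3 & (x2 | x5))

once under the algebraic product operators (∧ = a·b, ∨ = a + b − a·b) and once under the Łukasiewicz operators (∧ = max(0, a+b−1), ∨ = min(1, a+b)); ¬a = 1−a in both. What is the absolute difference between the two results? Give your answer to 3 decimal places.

Under algebraic product:
  x3 & x5 = a·b on (0.5700, 0.3500) = 0.1995
  x2 | x5 = a + b − a·b on (0.6200, 0.3500) = 0.7530
  x3 & (x2 | x5) = a·b on (0.5700, 0.7530) = 0.4292
  (x3 & x5) & (x3 & (x2 | x5)) = a·b on (0.1995, 0.4292) = 0.0856
  → value = 0.0856
Under Łukasiewicz:
  x3 & x5 = max(0, a+b−1) on (0.57, 0.35) = 0.00
  x2 | x5 = min(1, a+b) on (0.62, 0.35) = 0.97
  x3 & (x2 | x5) = max(0, a+b−1) on (0.57, 0.97) = 0.54
  (x3 & x5) & (x3 & (x2 | x5)) = max(0, a+b−1) on (0.00, 0.54) = 0.00
  → value = 0.0000
|0.0856 − 0.0000| = 0.086

0.086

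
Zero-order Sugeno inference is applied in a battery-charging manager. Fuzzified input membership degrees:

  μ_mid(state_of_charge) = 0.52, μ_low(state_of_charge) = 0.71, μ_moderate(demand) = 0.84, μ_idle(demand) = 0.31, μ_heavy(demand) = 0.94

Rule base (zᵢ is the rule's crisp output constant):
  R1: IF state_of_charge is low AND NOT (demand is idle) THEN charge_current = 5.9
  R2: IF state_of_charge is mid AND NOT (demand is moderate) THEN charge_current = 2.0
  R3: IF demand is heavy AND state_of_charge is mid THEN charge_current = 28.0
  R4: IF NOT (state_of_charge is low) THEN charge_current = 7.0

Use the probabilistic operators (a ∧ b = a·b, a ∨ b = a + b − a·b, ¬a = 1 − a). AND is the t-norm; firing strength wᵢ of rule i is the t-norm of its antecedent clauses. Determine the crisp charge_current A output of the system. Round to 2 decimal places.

R1 (z=5.9): low=0.71, ¬idle=1−0.31=0.69; AND[a·b] → w = 0.4899
R2 (z=2.0): mid=0.52, ¬moderate=1−0.84=0.16; AND[a·b] → w = 0.0832
R3 (z=28.0): heavy=0.94, mid=0.52; AND[a·b] → w = 0.4888
R4 (z=7.0): ¬low=1−0.71=0.29 → w = 0.2900
Weighted average = (0.4899·5.9 + 0.0832·2.0 + 0.4888·28.0 + 0.2900·7.0) / (0.4899 + 0.0832 + 0.4888 + 0.2900)
  = 18.7732 / 1.3519 = 13.89

13.89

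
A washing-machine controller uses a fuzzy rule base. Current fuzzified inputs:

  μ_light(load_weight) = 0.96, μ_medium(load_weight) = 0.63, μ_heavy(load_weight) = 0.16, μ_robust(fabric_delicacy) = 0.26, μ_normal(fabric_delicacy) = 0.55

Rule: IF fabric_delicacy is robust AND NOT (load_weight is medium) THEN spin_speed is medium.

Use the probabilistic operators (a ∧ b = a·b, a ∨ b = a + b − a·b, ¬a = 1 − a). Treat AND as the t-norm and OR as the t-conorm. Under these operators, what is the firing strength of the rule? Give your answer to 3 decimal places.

firing strength: robust=0.26, ¬medium=1−0.63=0.37; AND[a·b] → w = 0.0962

0.096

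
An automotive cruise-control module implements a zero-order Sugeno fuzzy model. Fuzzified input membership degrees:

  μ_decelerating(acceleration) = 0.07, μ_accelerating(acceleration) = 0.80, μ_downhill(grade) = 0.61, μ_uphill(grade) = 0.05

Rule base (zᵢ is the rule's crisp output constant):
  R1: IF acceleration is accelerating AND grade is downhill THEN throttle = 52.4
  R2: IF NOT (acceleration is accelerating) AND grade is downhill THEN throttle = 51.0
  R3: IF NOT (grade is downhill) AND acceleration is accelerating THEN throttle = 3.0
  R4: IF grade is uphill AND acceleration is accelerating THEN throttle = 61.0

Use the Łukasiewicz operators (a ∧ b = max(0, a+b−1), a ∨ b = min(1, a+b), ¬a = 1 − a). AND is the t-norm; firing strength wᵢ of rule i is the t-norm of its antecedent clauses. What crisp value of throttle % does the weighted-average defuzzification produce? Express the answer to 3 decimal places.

36.757

R1 (z=52.4): accelerating=0.80, downhill=0.61; AND[max(0, a+b−1)] → w = 0.41
R2 (z=51.0): ¬accelerating=1−0.80=0.20, downhill=0.61; AND[max(0, a+b−1)] → w = 0.00
R3 (z=3.0): ¬downhill=1−0.61=0.39, accelerating=0.80; AND[max(0, a+b−1)] → w = 0.19
R4 (z=61.0): uphill=0.05, accelerating=0.80; AND[max(0, a+b−1)] → w = 0.00
Weighted average = (0.41·52.4 + 0.00·51.0 + 0.19·3.0 + 0.00·61.0) / (0.41 + 0.00 + 0.19 + 0.00)
  = 22.0540 / 0.6000 = 36.757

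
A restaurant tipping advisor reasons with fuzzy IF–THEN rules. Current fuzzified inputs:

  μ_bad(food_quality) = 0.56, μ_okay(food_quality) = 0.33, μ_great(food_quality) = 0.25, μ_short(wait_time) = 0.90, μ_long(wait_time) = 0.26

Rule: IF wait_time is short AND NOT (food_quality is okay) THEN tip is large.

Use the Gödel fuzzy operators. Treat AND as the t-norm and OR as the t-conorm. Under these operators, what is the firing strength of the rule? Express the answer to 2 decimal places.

0.67

firing strength: short=0.90, ¬okay=1−0.33=0.67; AND[min(a, b)] → w = 0.67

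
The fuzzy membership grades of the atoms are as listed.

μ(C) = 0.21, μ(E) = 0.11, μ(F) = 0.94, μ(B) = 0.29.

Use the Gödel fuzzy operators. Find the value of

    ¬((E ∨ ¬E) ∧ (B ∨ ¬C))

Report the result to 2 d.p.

0.21

¬E = 1 − 0.11 = 0.89
E ∨ ¬E = max(a, b) on (0.11, 0.89) = 0.89
¬C = 1 − 0.21 = 0.79
B ∨ ¬C = max(a, b) on (0.29, 0.79) = 0.79
(E ∨ ¬E) ∧ (B ∨ ¬C) = min(a, b) on (0.89, 0.79) = 0.79
¬((E ∨ ¬E) ∧ (B ∨ ¬C)) = 1 − 0.79 = 0.21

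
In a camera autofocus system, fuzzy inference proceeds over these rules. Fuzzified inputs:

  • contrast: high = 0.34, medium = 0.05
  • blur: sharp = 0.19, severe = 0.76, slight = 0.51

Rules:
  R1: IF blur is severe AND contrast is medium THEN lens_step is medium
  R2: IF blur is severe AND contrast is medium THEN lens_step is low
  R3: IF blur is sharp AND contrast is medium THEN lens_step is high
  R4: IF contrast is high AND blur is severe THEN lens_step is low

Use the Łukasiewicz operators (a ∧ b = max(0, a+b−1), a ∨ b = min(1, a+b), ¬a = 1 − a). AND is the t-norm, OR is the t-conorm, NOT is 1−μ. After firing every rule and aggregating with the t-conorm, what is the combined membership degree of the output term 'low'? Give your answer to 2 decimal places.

R1: severe=0.76, medium=0.05; AND[max(0, a+b−1)] → w = 0.00
R2: severe=0.76, medium=0.05; AND[max(0, a+b−1)] → w = 0.00
R3: sharp=0.19, medium=0.05; AND[max(0, a+b−1)] → w = 0.00
R4: high=0.34, severe=0.76; AND[max(0, a+b−1)] → w = 0.10
Rules with consequent 'low': {R2, R4} → strengths 0.00, 0.10
Aggregate via t-conorm [min(1, a+b)]: 0.10

0.10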